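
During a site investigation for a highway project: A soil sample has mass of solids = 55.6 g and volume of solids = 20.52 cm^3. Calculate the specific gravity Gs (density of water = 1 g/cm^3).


Using Gs = m_s / (V_s * rho_w)
Since rho_w = 1 g/cm^3:
Gs = 55.6 / 20.52
Gs = 2.71


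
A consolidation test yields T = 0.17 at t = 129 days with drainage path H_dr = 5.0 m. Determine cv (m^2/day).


Result: 0.03295 m^2/day

Derivation:
Using cv = T * H_dr^2 / t
H_dr^2 = 5.0^2 = 25.0
cv = 0.17 * 25.0 / 129
cv = 0.03295 m^2/day


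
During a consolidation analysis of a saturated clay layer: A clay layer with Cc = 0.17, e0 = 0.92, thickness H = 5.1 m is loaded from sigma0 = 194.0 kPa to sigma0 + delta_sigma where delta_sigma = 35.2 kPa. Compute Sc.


Using Sc = Cc * H / (1 + e0) * log10((sigma0 + delta_sigma) / sigma0)
Stress ratio = (194.0 + 35.2) / 194.0 = 1.18144
log10(1.18144) = 0.0724129
Cc * H / (1 + e0) = 0.17 * 5.1 / (1 + 0.92) = 0.451563
Sc = 0.451563 * 0.0724129
Sc = 0.0327 m


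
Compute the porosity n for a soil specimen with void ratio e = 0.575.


Using the relation n = e / (1 + e)
n = 0.575 / (1 + 0.575)
n = 0.575 / 1.575
n = 0.3651


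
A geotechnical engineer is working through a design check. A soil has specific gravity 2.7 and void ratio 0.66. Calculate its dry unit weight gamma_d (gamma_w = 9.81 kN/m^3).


Using gamma_d = Gs * gamma_w / (1 + e)
gamma_d = 2.7 * 9.81 / (1 + 0.66)
gamma_d = 2.7 * 9.81 / 1.66
gamma_d = 15.956 kN/m^3


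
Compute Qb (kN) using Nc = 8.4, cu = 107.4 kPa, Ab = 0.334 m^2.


Using Qb = Nc * cu * Ab
Qb = 8.4 * 107.4 * 0.334
Qb = 301.32 kN


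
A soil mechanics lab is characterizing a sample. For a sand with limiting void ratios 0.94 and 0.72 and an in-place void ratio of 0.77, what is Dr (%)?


Using Dr = (e_max - e) / (e_max - e_min) * 100
e_max - e = 0.94 - 0.77 = 0.17
e_max - e_min = 0.94 - 0.72 = 0.22
Dr = 0.17 / 0.22 * 100
Dr = 77.27 %


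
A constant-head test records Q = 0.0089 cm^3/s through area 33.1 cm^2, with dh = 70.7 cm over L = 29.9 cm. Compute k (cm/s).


Result: 0.000114 cm/s

Derivation:
Compute hydraulic gradient:
i = dh / L = 70.7 / 29.9 = 2.36455
Then apply Darcy's law:
k = Q / (A * i)
k = 0.0089 / (33.1 * 2.36455)
k = 0.0089 / 78.2666
k = 0.000114 cm/s


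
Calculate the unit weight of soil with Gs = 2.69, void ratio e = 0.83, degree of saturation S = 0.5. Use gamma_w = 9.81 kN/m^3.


Using gamma = gamma_w * (Gs + S*e) / (1 + e)
Numerator: Gs + S*e = 2.69 + 0.5*0.83 = 3.105
Denominator: 1 + e = 1 + 0.83 = 1.83
gamma = 9.81 * 3.105 / 1.83
gamma = 16.645 kN/m^3


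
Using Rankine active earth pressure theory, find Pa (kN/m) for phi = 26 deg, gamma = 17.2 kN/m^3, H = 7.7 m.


Compute active earth pressure coefficient:
Ka = tan^2(45 - phi/2) = tan^2(32.0) = 0.390462
Compute active force:
Pa = 0.5 * Ka * gamma * H^2
Pa = 0.5 * 0.390462 * 17.2 * 7.7^2
Pa = 199.09 kN/m


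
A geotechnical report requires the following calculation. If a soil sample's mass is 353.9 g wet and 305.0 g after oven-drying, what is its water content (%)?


Result: 16.03 %

Derivation:
Using w = (m_wet - m_dry) / m_dry * 100
m_wet - m_dry = 353.9 - 305.0 = 48.9 g
w = 48.9 / 305.0 * 100
w = 16.03 %


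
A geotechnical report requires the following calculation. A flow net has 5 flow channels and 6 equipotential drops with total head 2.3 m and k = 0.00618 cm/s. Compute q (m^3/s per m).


Result: 0.0001184 m^3/s per m

Derivation:
Convert k to m/s for unit consistency with H:
k = 0.00618 cm/s = 0.00618 / 100 m/s = 6.18e-05 m/s
Using q = k * H * Nf / Nd
Nf / Nd = 5 / 6 = 0.8333
q = 6.18e-05 * 2.3 * 0.8333
q = 0.0001184 m^3/s per m


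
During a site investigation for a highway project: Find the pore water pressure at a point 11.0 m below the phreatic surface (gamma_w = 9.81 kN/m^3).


Using u = gamma_w * h_w
u = 9.81 * 11.0
u = 107.91 kPa


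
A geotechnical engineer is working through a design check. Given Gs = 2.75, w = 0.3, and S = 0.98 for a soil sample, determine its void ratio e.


Result: 0.8418

Derivation:
Using the relation e = Gs * w / S
e = 2.75 * 0.3 / 0.98
e = 0.8418


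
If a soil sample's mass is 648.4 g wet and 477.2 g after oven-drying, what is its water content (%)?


Using w = (m_wet - m_dry) / m_dry * 100
m_wet - m_dry = 648.4 - 477.2 = 171.2 g
w = 171.2 / 477.2 * 100
w = 35.88 %


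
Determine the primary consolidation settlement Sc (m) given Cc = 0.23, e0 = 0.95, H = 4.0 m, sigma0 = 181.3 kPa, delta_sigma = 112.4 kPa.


Using Sc = Cc * H / (1 + e0) * log10((sigma0 + delta_sigma) / sigma0)
Stress ratio = (181.3 + 112.4) / 181.3 = 1.61997
log10(1.61997) = 0.209506
Cc * H / (1 + e0) = 0.23 * 4.0 / (1 + 0.95) = 0.471795
Sc = 0.471795 * 0.209506
Sc = 0.0988 m


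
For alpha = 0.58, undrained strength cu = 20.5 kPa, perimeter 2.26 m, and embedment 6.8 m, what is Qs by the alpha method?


Using Qs = alpha * cu * perimeter * L
Qs = 0.58 * 20.5 * 2.26 * 6.8
Qs = 182.73 kN


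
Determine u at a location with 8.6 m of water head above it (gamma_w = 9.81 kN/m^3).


Using u = gamma_w * h_w
u = 9.81 * 8.6
u = 84.37 kPa


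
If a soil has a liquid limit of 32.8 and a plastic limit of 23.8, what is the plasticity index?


Result: 9.0

Derivation:
Using PI = LL - PL
PI = 32.8 - 23.8
PI = 9.0


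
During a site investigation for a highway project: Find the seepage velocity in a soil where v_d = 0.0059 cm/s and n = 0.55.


Using v_s = v_d / n
v_s = 0.0059 / 0.55
v_s = 0.01073 cm/s


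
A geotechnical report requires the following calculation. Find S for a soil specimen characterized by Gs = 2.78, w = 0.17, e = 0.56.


Result: 0.8439

Derivation:
Using S = Gs * w / e
S = 2.78 * 0.17 / 0.56
S = 0.8439


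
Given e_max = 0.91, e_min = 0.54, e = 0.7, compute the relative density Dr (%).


Using Dr = (e_max - e) / (e_max - e_min) * 100
e_max - e = 0.91 - 0.7 = 0.21
e_max - e_min = 0.91 - 0.54 = 0.37
Dr = 0.21 / 0.37 * 100
Dr = 56.76 %


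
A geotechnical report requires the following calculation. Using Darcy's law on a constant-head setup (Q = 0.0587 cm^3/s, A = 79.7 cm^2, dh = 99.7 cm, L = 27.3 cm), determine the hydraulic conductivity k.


Result: 0.000202 cm/s

Derivation:
Compute hydraulic gradient:
i = dh / L = 99.7 / 27.3 = 3.65201
Then apply Darcy's law:
k = Q / (A * i)
k = 0.0587 / (79.7 * 3.65201)
k = 0.0587 / 291.066
k = 0.000202 cm/s


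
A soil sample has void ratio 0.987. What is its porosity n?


Result: 0.4967

Derivation:
Using the relation n = e / (1 + e)
n = 0.987 / (1 + 0.987)
n = 0.987 / 1.987
n = 0.4967


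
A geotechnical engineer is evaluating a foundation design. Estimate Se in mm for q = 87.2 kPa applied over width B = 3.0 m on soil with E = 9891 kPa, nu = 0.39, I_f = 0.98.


Result: 21.977 mm

Derivation:
Using Se = q * B * (1 - nu^2) * I_f / E
1 - nu^2 = 1 - 0.39^2 = 0.8479
Se = 87.2 * 3.0 * 0.8479 * 0.98 / 9891
Se = 0.021977 m
Convert to mm: Se = 0.021977 * 1000 = 21.977 mm


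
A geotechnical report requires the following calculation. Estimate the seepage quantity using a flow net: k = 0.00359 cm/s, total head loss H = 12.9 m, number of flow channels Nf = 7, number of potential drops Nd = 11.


Convert k to m/s for unit consistency with H:
k = 0.00359 cm/s = 0.00359 / 100 m/s = 3.59e-05 m/s
Using q = k * H * Nf / Nd
Nf / Nd = 7 / 11 = 0.6364
q = 3.59e-05 * 12.9 * 0.6364
q = 0.0002947 m^3/s per m


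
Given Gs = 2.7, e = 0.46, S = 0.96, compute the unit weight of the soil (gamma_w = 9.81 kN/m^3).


Result: 21.109 kN/m^3

Derivation:
Using gamma = gamma_w * (Gs + S*e) / (1 + e)
Numerator: Gs + S*e = 2.7 + 0.96*0.46 = 3.1416
Denominator: 1 + e = 1 + 0.46 = 1.46
gamma = 9.81 * 3.1416 / 1.46
gamma = 21.109 kN/m^3


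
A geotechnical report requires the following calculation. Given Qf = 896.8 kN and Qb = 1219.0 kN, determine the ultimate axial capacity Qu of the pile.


Using Qu = Qf + Qb
Qu = 896.8 + 1219.0
Qu = 2115.8 kN


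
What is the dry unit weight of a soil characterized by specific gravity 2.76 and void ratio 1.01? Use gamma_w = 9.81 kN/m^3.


Using gamma_d = Gs * gamma_w / (1 + e)
gamma_d = 2.76 * 9.81 / (1 + 1.01)
gamma_d = 2.76 * 9.81 / 2.01
gamma_d = 13.47 kN/m^3


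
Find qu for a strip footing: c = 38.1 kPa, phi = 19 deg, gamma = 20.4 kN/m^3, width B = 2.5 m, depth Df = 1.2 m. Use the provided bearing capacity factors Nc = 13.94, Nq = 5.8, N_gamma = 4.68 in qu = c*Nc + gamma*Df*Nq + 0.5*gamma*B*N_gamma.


Result: 792.44 kPa

Derivation:
Compute qu = c*Nc + gamma*Df*Nq + 0.5*gamma*B*N_gamma
Term 1: 38.1 * 13.94 = 531.114
Term 2: 20.4 * 1.2 * 5.8 = 141.984
Term 3: 0.5 * 20.4 * 2.5 * 4.68 = 119.34
qu = 531.114 + 141.984 + 119.34
qu = 792.44 kPa


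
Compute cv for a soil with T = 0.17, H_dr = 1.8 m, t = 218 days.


Using cv = T * H_dr^2 / t
H_dr^2 = 1.8^2 = 3.24
cv = 0.17 * 3.24 / 218
cv = 0.00253 m^2/day


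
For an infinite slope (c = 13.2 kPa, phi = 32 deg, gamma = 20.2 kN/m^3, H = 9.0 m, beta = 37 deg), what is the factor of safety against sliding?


Using Fs = c / (gamma*H*sin(beta)*cos(beta)) + tan(phi)/tan(beta)
Cohesion contribution = 13.2 / (20.2*9.0*sin(37)*cos(37))
Cohesion contribution = 0.151067
Friction contribution = tan(32)/tan(37) = 0.82923
Fs = 0.151067 + 0.82923
Fs = 0.98


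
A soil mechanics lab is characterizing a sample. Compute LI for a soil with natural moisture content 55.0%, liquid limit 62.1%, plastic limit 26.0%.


First compute the plasticity index:
PI = LL - PL = 62.1 - 26.0 = 36.1
Then compute the liquidity index:
LI = (w - PL) / PI
LI = (55.0 - 26.0) / 36.1
LI = 0.803


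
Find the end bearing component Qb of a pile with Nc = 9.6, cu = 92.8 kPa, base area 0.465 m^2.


Using Qb = Nc * cu * Ab
Qb = 9.6 * 92.8 * 0.465
Qb = 414.26 kN


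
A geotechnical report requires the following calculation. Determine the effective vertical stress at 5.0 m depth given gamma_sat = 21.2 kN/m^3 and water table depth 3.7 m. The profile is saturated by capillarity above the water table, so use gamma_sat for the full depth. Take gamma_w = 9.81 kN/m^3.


Result: 93.25 kPa

Derivation:
Total stress = gamma_sat * depth
sigma = 21.2 * 5.0 = 106.0 kPa
Pore water pressure u = gamma_w * (depth - d_wt)
u = 9.81 * (5.0 - 3.7) = 12.753 kPa
Effective stress = sigma - u
sigma' = 106.0 - 12.753 = 93.25 kPa


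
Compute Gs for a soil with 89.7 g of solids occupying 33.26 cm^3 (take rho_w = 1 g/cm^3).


Using Gs = m_s / (V_s * rho_w)
Since rho_w = 1 g/cm^3:
Gs = 89.7 / 33.26
Gs = 2.697


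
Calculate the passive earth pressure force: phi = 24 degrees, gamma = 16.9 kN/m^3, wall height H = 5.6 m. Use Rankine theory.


Result: 628.34 kN/m

Derivation:
Compute passive earth pressure coefficient:
Kp = tan^2(45 + phi/2) = tan^2(57.0) = 2.371184
Compute passive force:
Pp = 0.5 * Kp * gamma * H^2
Pp = 0.5 * 2.371184 * 16.9 * 5.6^2
Pp = 628.34 kN/m


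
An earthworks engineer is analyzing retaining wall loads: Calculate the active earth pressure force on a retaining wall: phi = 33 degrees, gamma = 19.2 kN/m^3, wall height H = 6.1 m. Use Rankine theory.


Compute active earth pressure coefficient:
Ka = tan^2(45 - phi/2) = tan^2(28.5) = 0.294801
Compute active force:
Pa = 0.5 * Ka * gamma * H^2
Pa = 0.5 * 0.294801 * 19.2 * 6.1^2
Pa = 105.31 kN/m


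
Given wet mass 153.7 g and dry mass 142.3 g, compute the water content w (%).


Using w = (m_wet - m_dry) / m_dry * 100
m_wet - m_dry = 153.7 - 142.3 = 11.4 g
w = 11.4 / 142.3 * 100
w = 8.01 %


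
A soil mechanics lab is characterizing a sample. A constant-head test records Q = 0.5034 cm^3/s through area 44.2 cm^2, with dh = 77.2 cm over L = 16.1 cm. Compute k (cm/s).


Compute hydraulic gradient:
i = dh / L = 77.2 / 16.1 = 4.79503
Then apply Darcy's law:
k = Q / (A * i)
k = 0.5034 / (44.2 * 4.79503)
k = 0.5034 / 211.94
k = 0.002375 cm/s


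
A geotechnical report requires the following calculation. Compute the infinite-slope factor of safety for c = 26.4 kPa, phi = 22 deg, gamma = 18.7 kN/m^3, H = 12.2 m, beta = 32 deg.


Using Fs = c / (gamma*H*sin(beta)*cos(beta)) + tan(phi)/tan(beta)
Cohesion contribution = 26.4 / (18.7*12.2*sin(32)*cos(32))
Cohesion contribution = 0.257497
Friction contribution = tan(22)/tan(32) = 0.646577
Fs = 0.257497 + 0.646577
Fs = 0.904


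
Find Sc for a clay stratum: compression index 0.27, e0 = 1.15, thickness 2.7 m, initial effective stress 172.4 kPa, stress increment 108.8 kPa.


Using Sc = Cc * H / (1 + e0) * log10((sigma0 + delta_sigma) / sigma0)
Stress ratio = (172.4 + 108.8) / 172.4 = 1.63109
log10(1.63109) = 0.212478
Cc * H / (1 + e0) = 0.27 * 2.7 / (1 + 1.15) = 0.33907
Sc = 0.33907 * 0.212478
Sc = 0.072 m


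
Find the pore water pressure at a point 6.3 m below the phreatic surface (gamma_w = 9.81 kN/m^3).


Using u = gamma_w * h_w
u = 9.81 * 6.3
u = 61.8 kPa


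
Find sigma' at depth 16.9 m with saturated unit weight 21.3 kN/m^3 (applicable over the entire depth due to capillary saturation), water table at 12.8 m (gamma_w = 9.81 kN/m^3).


Result: 319.75 kPa

Derivation:
Total stress = gamma_sat * depth
sigma = 21.3 * 16.9 = 359.97 kPa
Pore water pressure u = gamma_w * (depth - d_wt)
u = 9.81 * (16.9 - 12.8) = 40.221 kPa
Effective stress = sigma - u
sigma' = 359.97 - 40.221 = 319.75 kPa


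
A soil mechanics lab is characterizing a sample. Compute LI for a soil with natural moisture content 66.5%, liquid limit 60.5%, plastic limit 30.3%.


First compute the plasticity index:
PI = LL - PL = 60.5 - 30.3 = 30.2
Then compute the liquidity index:
LI = (w - PL) / PI
LI = (66.5 - 30.3) / 30.2
LI = 1.199


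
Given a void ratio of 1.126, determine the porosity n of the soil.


Using the relation n = e / (1 + e)
n = 1.126 / (1 + 1.126)
n = 1.126 / 2.126
n = 0.5296


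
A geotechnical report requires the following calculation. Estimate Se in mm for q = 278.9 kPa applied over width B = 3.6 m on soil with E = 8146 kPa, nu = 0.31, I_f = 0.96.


Using Se = q * B * (1 - nu^2) * I_f / E
1 - nu^2 = 1 - 0.31^2 = 0.9039
Se = 278.9 * 3.6 * 0.9039 * 0.96 / 8146
Se = 0.106954 m
Convert to mm: Se = 0.106954 * 1000 = 106.954 mm


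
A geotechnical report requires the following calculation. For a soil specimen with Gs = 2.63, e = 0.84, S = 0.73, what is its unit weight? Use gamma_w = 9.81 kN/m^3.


Result: 17.291 kN/m^3

Derivation:
Using gamma = gamma_w * (Gs + S*e) / (1 + e)
Numerator: Gs + S*e = 2.63 + 0.73*0.84 = 3.2432
Denominator: 1 + e = 1 + 0.84 = 1.84
gamma = 9.81 * 3.2432 / 1.84
gamma = 17.291 kN/m^3


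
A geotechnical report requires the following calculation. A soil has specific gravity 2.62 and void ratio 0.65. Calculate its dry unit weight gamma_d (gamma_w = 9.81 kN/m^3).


Using gamma_d = Gs * gamma_w / (1 + e)
gamma_d = 2.62 * 9.81 / (1 + 0.65)
gamma_d = 2.62 * 9.81 / 1.65
gamma_d = 15.577 kN/m^3


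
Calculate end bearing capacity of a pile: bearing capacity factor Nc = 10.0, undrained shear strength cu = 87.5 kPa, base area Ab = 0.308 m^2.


Using Qb = Nc * cu * Ab
Qb = 10.0 * 87.5 * 0.308
Qb = 269.5 kN


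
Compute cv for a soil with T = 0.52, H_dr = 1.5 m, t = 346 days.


Result: 0.00338 m^2/day

Derivation:
Using cv = T * H_dr^2 / t
H_dr^2 = 1.5^2 = 2.25
cv = 0.52 * 2.25 / 346
cv = 0.00338 m^2/day


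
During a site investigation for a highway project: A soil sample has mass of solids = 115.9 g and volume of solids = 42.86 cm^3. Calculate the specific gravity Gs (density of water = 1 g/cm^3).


Result: 2.704

Derivation:
Using Gs = m_s / (V_s * rho_w)
Since rho_w = 1 g/cm^3:
Gs = 115.9 / 42.86
Gs = 2.704


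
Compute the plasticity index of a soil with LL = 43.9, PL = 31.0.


Using PI = LL - PL
PI = 43.9 - 31.0
PI = 12.9


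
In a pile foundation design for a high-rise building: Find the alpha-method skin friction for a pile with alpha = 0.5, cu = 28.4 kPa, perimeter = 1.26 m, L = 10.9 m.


Using Qs = alpha * cu * perimeter * L
Qs = 0.5 * 28.4 * 1.26 * 10.9
Qs = 195.02 kN


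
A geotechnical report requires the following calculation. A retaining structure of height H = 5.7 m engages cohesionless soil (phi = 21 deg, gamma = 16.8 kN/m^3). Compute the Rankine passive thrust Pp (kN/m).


Compute passive earth pressure coefficient:
Kp = tan^2(45 + phi/2) = tan^2(55.5) = 2.117051
Compute passive force:
Pp = 0.5 * Kp * gamma * H^2
Pp = 0.5 * 2.117051 * 16.8 * 5.7^2
Pp = 577.78 kN/m


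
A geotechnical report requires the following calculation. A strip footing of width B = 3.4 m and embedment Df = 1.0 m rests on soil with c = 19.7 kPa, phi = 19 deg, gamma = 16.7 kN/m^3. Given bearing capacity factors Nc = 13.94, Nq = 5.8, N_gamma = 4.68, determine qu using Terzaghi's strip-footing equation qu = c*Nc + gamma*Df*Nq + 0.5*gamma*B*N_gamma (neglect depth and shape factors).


Result: 504.34 kPa

Derivation:
Compute qu = c*Nc + gamma*Df*Nq + 0.5*gamma*B*N_gamma
Term 1: 19.7 * 13.94 = 274.618
Term 2: 16.7 * 1.0 * 5.8 = 96.86
Term 3: 0.5 * 16.7 * 3.4 * 4.68 = 132.8652
qu = 274.618 + 96.86 + 132.8652
qu = 504.34 kPa


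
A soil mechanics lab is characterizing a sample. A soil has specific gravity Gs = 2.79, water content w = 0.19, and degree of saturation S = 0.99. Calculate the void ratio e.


Using the relation e = Gs * w / S
e = 2.79 * 0.19 / 0.99
e = 0.5355


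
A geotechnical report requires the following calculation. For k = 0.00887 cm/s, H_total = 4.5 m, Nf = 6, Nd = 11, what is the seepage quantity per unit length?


Convert k to m/s for unit consistency with H:
k = 0.00887 cm/s = 0.00887 / 100 m/s = 8.87e-05 m/s
Using q = k * H * Nf / Nd
Nf / Nd = 6 / 11 = 0.5455
q = 8.87e-05 * 4.5 * 0.5455
q = 0.0002177 m^3/s per m


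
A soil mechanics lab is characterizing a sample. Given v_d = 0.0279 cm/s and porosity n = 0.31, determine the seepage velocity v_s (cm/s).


Using v_s = v_d / n
v_s = 0.0279 / 0.31
v_s = 0.09 cm/s


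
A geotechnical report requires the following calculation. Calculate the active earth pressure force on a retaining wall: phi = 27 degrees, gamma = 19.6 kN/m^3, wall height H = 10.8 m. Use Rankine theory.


Compute active earth pressure coefficient:
Ka = tan^2(45 - phi/2) = tan^2(31.5) = 0.375525
Compute active force:
Pa = 0.5 * Ka * gamma * H^2
Pa = 0.5 * 0.375525 * 19.6 * 10.8^2
Pa = 429.25 kN/m


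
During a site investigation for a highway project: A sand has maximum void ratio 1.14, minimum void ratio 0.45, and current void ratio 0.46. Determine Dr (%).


Using Dr = (e_max - e) / (e_max - e_min) * 100
e_max - e = 1.14 - 0.46 = 0.68
e_max - e_min = 1.14 - 0.45 = 0.69
Dr = 0.68 / 0.69 * 100
Dr = 98.55 %


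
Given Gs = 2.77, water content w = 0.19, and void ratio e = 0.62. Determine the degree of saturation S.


Result: 0.8489

Derivation:
Using S = Gs * w / e
S = 2.77 * 0.19 / 0.62
S = 0.8489


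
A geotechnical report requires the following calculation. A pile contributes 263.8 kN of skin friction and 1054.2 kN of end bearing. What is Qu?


Result: 1318.0 kN

Derivation:
Using Qu = Qf + Qb
Qu = 263.8 + 1054.2
Qu = 1318.0 kN


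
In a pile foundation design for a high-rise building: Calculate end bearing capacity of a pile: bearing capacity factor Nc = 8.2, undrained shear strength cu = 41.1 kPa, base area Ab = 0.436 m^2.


Result: 146.94 kN

Derivation:
Using Qb = Nc * cu * Ab
Qb = 8.2 * 41.1 * 0.436
Qb = 146.94 kN


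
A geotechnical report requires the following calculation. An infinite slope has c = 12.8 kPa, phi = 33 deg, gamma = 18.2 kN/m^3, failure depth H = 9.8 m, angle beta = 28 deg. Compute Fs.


Using Fs = c / (gamma*H*sin(beta)*cos(beta)) + tan(phi)/tan(beta)
Cohesion contribution = 12.8 / (18.2*9.8*sin(28)*cos(28))
Cohesion contribution = 0.173128
Friction contribution = tan(33)/tan(28) = 1.22136
Fs = 0.173128 + 1.22136
Fs = 1.394


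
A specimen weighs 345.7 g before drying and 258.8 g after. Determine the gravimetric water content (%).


Result: 33.58 %

Derivation:
Using w = (m_wet - m_dry) / m_dry * 100
m_wet - m_dry = 345.7 - 258.8 = 86.9 g
w = 86.9 / 258.8 * 100
w = 33.58 %


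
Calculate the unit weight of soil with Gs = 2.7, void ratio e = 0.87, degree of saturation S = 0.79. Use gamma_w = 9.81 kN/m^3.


Result: 17.77 kN/m^3

Derivation:
Using gamma = gamma_w * (Gs + S*e) / (1 + e)
Numerator: Gs + S*e = 2.7 + 0.79*0.87 = 3.3873
Denominator: 1 + e = 1 + 0.87 = 1.87
gamma = 9.81 * 3.3873 / 1.87
gamma = 17.77 kN/m^3


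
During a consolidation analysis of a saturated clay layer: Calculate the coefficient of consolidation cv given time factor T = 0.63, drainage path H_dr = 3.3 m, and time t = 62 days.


Using cv = T * H_dr^2 / t
H_dr^2 = 3.3^2 = 10.89
cv = 0.63 * 10.89 / 62
cv = 0.11066 m^2/day


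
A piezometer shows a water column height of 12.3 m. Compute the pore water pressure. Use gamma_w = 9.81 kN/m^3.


Using u = gamma_w * h_w
u = 9.81 * 12.3
u = 120.66 kPa


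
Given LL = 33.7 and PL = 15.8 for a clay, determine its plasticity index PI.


Result: 17.9

Derivation:
Using PI = LL - PL
PI = 33.7 - 15.8
PI = 17.9


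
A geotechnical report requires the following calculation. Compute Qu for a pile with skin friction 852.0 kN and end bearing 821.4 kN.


Result: 1673.4 kN

Derivation:
Using Qu = Qf + Qb
Qu = 852.0 + 821.4
Qu = 1673.4 kN


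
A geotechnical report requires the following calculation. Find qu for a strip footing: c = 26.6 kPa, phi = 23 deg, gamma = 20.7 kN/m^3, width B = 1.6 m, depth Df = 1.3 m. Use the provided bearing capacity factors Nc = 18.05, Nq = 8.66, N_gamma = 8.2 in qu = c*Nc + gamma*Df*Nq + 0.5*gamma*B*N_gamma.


Compute qu = c*Nc + gamma*Df*Nq + 0.5*gamma*B*N_gamma
Term 1: 26.6 * 18.05 = 480.13
Term 2: 20.7 * 1.3 * 8.66 = 233.0406
Term 3: 0.5 * 20.7 * 1.6 * 8.2 = 135.792
qu = 480.13 + 233.0406 + 135.792
qu = 848.96 kPa


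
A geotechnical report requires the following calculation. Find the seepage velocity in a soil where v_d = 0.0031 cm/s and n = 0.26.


Result: 0.01192 cm/s

Derivation:
Using v_s = v_d / n
v_s = 0.0031 / 0.26
v_s = 0.01192 cm/s


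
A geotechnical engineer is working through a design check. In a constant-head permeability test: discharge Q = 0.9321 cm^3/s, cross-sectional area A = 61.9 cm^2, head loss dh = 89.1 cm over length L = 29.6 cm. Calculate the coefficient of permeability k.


Result: 0.005002 cm/s

Derivation:
Compute hydraulic gradient:
i = dh / L = 89.1 / 29.6 = 3.01014
Then apply Darcy's law:
k = Q / (A * i)
k = 0.9321 / (61.9 * 3.01014)
k = 0.9321 / 186.327
k = 0.005002 cm/s


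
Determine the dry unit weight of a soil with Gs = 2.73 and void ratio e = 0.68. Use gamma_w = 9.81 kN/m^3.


Using gamma_d = Gs * gamma_w / (1 + e)
gamma_d = 2.73 * 9.81 / (1 + 0.68)
gamma_d = 2.73 * 9.81 / 1.68
gamma_d = 15.941 kN/m^3


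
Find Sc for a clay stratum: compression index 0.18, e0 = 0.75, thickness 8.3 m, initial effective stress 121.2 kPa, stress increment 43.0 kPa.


Using Sc = Cc * H / (1 + e0) * log10((sigma0 + delta_sigma) / sigma0)
Stress ratio = (121.2 + 43.0) / 121.2 = 1.35479
log10(1.35479) = 0.131871
Cc * H / (1 + e0) = 0.18 * 8.3 / (1 + 0.75) = 0.853714
Sc = 0.853714 * 0.131871
Sc = 0.1126 m


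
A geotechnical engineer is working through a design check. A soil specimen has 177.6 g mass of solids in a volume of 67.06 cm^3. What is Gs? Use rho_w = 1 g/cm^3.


Using Gs = m_s / (V_s * rho_w)
Since rho_w = 1 g/cm^3:
Gs = 177.6 / 67.06
Gs = 2.648


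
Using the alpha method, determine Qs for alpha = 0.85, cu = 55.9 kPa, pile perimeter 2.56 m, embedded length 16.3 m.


Using Qs = alpha * cu * perimeter * L
Qs = 0.85 * 55.9 * 2.56 * 16.3
Qs = 1982.71 kN


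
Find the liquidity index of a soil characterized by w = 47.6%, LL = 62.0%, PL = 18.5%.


First compute the plasticity index:
PI = LL - PL = 62.0 - 18.5 = 43.5
Then compute the liquidity index:
LI = (w - PL) / PI
LI = (47.6 - 18.5) / 43.5
LI = 0.669


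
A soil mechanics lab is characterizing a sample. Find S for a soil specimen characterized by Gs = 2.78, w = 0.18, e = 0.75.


Using S = Gs * w / e
S = 2.78 * 0.18 / 0.75
S = 0.6672


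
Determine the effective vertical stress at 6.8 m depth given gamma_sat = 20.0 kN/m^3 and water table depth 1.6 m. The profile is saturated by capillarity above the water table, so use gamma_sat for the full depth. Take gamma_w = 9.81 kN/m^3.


Result: 84.99 kPa

Derivation:
Total stress = gamma_sat * depth
sigma = 20.0 * 6.8 = 136.0 kPa
Pore water pressure u = gamma_w * (depth - d_wt)
u = 9.81 * (6.8 - 1.6) = 51.012 kPa
Effective stress = sigma - u
sigma' = 136.0 - 51.012 = 84.99 kPa


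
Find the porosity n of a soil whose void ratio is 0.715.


Result: 0.4169

Derivation:
Using the relation n = e / (1 + e)
n = 0.715 / (1 + 0.715)
n = 0.715 / 1.715
n = 0.4169


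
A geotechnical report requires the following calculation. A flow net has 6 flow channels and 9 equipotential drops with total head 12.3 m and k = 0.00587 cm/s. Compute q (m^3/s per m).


Convert k to m/s for unit consistency with H:
k = 0.00587 cm/s = 0.00587 / 100 m/s = 5.87e-05 m/s
Using q = k * H * Nf / Nd
Nf / Nd = 6 / 9 = 0.6667
q = 5.87e-05 * 12.3 * 0.6667
q = 0.0004813 m^3/s per m


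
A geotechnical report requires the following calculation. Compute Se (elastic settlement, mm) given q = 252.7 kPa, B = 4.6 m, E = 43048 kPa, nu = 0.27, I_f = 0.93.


Using Se = q * B * (1 - nu^2) * I_f / E
1 - nu^2 = 1 - 0.27^2 = 0.9271
Se = 252.7 * 4.6 * 0.9271 * 0.93 / 43048
Se = 0.023282 m
Convert to mm: Se = 0.023282 * 1000 = 23.282 mm


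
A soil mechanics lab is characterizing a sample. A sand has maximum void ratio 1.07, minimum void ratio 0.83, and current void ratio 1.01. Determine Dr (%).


Using Dr = (e_max - e) / (e_max - e_min) * 100
e_max - e = 1.07 - 1.01 = 0.06
e_max - e_min = 1.07 - 0.83 = 0.24
Dr = 0.06 / 0.24 * 100
Dr = 25.0 %


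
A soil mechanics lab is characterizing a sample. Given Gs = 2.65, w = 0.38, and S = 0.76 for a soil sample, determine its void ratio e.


Using the relation e = Gs * w / S
e = 2.65 * 0.38 / 0.76
e = 1.325


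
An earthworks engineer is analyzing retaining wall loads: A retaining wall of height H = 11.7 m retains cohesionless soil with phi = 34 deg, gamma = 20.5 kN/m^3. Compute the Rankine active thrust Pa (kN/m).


Compute active earth pressure coefficient:
Ka = tan^2(45 - phi/2) = tan^2(28.0) = 0.282715
Compute active force:
Pa = 0.5 * Ka * gamma * H^2
Pa = 0.5 * 0.282715 * 20.5 * 11.7^2
Pa = 396.68 kN/m


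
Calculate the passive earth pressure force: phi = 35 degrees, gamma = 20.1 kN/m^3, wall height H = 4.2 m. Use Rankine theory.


Compute passive earth pressure coefficient:
Kp = tan^2(45 + phi/2) = tan^2(62.5) = 3.690172
Compute passive force:
Pp = 0.5 * Kp * gamma * H^2
Pp = 0.5 * 3.690172 * 20.1 * 4.2^2
Pp = 654.2 kN/m


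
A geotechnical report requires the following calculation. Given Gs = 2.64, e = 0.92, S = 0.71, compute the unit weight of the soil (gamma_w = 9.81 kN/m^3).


Using gamma = gamma_w * (Gs + S*e) / (1 + e)
Numerator: Gs + S*e = 2.64 + 0.71*0.92 = 3.2932
Denominator: 1 + e = 1 + 0.92 = 1.92
gamma = 9.81 * 3.2932 / 1.92
gamma = 16.826 kN/m^3


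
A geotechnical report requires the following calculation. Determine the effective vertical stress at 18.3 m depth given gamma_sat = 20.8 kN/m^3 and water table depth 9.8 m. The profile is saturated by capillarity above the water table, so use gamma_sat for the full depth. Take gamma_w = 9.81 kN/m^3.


Total stress = gamma_sat * depth
sigma = 20.8 * 18.3 = 380.64 kPa
Pore water pressure u = gamma_w * (depth - d_wt)
u = 9.81 * (18.3 - 9.8) = 83.385 kPa
Effective stress = sigma - u
sigma' = 380.64 - 83.385 = 297.26 kPa


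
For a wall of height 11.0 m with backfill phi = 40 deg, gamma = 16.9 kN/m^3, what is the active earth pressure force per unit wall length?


Result: 222.32 kN/m

Derivation:
Compute active earth pressure coefficient:
Ka = tan^2(45 - phi/2) = tan^2(25.0) = 0.217443
Compute active force:
Pa = 0.5 * Ka * gamma * H^2
Pa = 0.5 * 0.217443 * 16.9 * 11.0^2
Pa = 222.32 kN/m


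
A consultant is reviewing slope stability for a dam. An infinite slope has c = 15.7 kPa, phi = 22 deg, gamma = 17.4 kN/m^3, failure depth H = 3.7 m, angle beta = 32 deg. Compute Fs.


Result: 1.189

Derivation:
Using Fs = c / (gamma*H*sin(beta)*cos(beta)) + tan(phi)/tan(beta)
Cohesion contribution = 15.7 / (17.4*3.7*sin(32)*cos(32))
Cohesion contribution = 0.542648
Friction contribution = tan(22)/tan(32) = 0.646577
Fs = 0.542648 + 0.646577
Fs = 1.189


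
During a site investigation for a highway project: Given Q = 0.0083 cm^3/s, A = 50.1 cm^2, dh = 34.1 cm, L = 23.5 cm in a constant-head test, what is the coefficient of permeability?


Compute hydraulic gradient:
i = dh / L = 34.1 / 23.5 = 1.45106
Then apply Darcy's law:
k = Q / (A * i)
k = 0.0083 / (50.1 * 1.45106)
k = 0.0083 / 72.6983
k = 0.000114 cm/s


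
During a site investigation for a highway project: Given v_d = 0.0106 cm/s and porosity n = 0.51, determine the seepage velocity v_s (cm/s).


Using v_s = v_d / n
v_s = 0.0106 / 0.51
v_s = 0.02078 cm/s


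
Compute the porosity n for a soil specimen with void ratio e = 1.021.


Using the relation n = e / (1 + e)
n = 1.021 / (1 + 1.021)
n = 1.021 / 2.021
n = 0.5052


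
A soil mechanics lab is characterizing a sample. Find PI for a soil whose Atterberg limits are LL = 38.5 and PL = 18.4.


Result: 20.1

Derivation:
Using PI = LL - PL
PI = 38.5 - 18.4
PI = 20.1


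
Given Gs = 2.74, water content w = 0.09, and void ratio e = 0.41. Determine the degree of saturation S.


Using S = Gs * w / e
S = 2.74 * 0.09 / 0.41
S = 0.6015


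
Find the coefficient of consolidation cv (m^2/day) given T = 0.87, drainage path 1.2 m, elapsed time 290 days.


Using cv = T * H_dr^2 / t
H_dr^2 = 1.2^2 = 1.44
cv = 0.87 * 1.44 / 290
cv = 0.00432 m^2/day


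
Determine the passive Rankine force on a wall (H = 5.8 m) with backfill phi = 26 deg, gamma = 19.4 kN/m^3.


Compute passive earth pressure coefficient:
Kp = tan^2(45 + phi/2) = tan^2(58.0) = 2.561071
Compute passive force:
Pp = 0.5 * Kp * gamma * H^2
Pp = 0.5 * 2.561071 * 19.4 * 5.8^2
Pp = 835.7 kN/m


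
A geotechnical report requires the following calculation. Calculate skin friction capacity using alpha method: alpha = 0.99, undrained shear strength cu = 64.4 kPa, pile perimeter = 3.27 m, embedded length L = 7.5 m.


Using Qs = alpha * cu * perimeter * L
Qs = 0.99 * 64.4 * 3.27 * 7.5
Qs = 1563.62 kN


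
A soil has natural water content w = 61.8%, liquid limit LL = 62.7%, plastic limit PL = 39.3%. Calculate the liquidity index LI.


Result: 0.962

Derivation:
First compute the plasticity index:
PI = LL - PL = 62.7 - 39.3 = 23.4
Then compute the liquidity index:
LI = (w - PL) / PI
LI = (61.8 - 39.3) / 23.4
LI = 0.962


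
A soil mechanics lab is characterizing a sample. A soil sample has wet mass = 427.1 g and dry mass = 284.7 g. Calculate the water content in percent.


Using w = (m_wet - m_dry) / m_dry * 100
m_wet - m_dry = 427.1 - 284.7 = 142.4 g
w = 142.4 / 284.7 * 100
w = 50.02 %


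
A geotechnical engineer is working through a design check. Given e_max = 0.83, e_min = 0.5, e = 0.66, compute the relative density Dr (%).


Result: 51.52 %

Derivation:
Using Dr = (e_max - e) / (e_max - e_min) * 100
e_max - e = 0.83 - 0.66 = 0.17
e_max - e_min = 0.83 - 0.5 = 0.33
Dr = 0.17 / 0.33 * 100
Dr = 51.52 %


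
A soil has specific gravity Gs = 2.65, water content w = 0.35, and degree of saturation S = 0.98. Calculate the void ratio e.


Result: 0.9464

Derivation:
Using the relation e = Gs * w / S
e = 2.65 * 0.35 / 0.98
e = 0.9464


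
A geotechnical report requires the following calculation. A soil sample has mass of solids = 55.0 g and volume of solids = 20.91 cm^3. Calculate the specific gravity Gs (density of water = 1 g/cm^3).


Using Gs = m_s / (V_s * rho_w)
Since rho_w = 1 g/cm^3:
Gs = 55.0 / 20.91
Gs = 2.63


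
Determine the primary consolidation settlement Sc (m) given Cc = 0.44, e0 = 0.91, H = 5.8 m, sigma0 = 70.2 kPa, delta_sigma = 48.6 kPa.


Using Sc = Cc * H / (1 + e0) * log10((sigma0 + delta_sigma) / sigma0)
Stress ratio = (70.2 + 48.6) / 70.2 = 1.69231
log10(1.69231) = 0.228479
Cc * H / (1 + e0) = 0.44 * 5.8 / (1 + 0.91) = 1.33613
Sc = 1.33613 * 0.228479
Sc = 0.3053 m


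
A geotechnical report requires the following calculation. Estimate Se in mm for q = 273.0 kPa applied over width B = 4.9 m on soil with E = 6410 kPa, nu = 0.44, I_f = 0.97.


Using Se = q * B * (1 - nu^2) * I_f / E
1 - nu^2 = 1 - 0.44^2 = 0.8064
Se = 273.0 * 4.9 * 0.8064 * 0.97 / 6410
Se = 0.163239 m
Convert to mm: Se = 0.163239 * 1000 = 163.239 mm


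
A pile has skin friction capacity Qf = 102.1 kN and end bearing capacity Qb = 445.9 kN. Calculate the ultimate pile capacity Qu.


Using Qu = Qf + Qb
Qu = 102.1 + 445.9
Qu = 548.0 kN


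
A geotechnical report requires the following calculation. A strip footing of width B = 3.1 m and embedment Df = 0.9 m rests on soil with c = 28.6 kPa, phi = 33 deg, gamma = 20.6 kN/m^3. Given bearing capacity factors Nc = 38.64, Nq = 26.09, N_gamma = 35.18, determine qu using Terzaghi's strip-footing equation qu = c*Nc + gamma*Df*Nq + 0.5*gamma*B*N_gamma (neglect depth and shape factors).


Compute qu = c*Nc + gamma*Df*Nq + 0.5*gamma*B*N_gamma
Term 1: 28.6 * 38.64 = 1105.104
Term 2: 20.6 * 0.9 * 26.09 = 483.7086
Term 3: 0.5 * 20.6 * 3.1 * 35.18 = 1123.2974
qu = 1105.104 + 483.7086 + 1123.2974
qu = 2712.11 kPa


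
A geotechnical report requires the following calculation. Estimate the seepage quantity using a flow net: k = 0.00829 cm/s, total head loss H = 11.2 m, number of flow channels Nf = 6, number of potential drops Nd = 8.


Result: 0.0006964 m^3/s per m

Derivation:
Convert k to m/s for unit consistency with H:
k = 0.00829 cm/s = 0.00829 / 100 m/s = 8.29e-05 m/s
Using q = k * H * Nf / Nd
Nf / Nd = 6 / 8 = 0.75
q = 8.29e-05 * 11.2 * 0.75
q = 0.0006964 m^3/s per m


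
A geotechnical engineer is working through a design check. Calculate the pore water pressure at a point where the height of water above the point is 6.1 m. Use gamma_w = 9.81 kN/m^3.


Using u = gamma_w * h_w
u = 9.81 * 6.1
u = 59.84 kPa


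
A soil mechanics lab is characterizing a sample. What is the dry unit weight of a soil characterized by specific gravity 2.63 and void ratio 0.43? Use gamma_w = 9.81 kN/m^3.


Using gamma_d = Gs * gamma_w / (1 + e)
gamma_d = 2.63 * 9.81 / (1 + 0.43)
gamma_d = 2.63 * 9.81 / 1.43
gamma_d = 18.042 kN/m^3


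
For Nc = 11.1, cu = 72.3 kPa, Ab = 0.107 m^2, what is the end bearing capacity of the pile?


Using Qb = Nc * cu * Ab
Qb = 11.1 * 72.3 * 0.107
Qb = 85.87 kN


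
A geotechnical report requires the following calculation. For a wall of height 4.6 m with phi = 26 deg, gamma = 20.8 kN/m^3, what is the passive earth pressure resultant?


Result: 563.6 kN/m

Derivation:
Compute passive earth pressure coefficient:
Kp = tan^2(45 + phi/2) = tan^2(58.0) = 2.561071
Compute passive force:
Pp = 0.5 * Kp * gamma * H^2
Pp = 0.5 * 2.561071 * 20.8 * 4.6^2
Pp = 563.6 kN/m


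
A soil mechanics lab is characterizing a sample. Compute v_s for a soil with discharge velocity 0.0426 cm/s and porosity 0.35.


Result: 0.12171 cm/s

Derivation:
Using v_s = v_d / n
v_s = 0.0426 / 0.35
v_s = 0.12171 cm/s


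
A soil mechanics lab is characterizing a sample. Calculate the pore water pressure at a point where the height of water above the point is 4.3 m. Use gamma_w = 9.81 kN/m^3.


Result: 42.18 kPa

Derivation:
Using u = gamma_w * h_w
u = 9.81 * 4.3
u = 42.18 kPa


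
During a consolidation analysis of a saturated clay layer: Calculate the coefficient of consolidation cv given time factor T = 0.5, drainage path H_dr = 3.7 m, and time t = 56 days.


Result: 0.12223 m^2/day

Derivation:
Using cv = T * H_dr^2 / t
H_dr^2 = 3.7^2 = 13.69
cv = 0.5 * 13.69 / 56
cv = 0.12223 m^2/day


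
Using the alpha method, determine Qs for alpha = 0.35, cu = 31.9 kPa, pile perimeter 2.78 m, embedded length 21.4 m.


Using Qs = alpha * cu * perimeter * L
Qs = 0.35 * 31.9 * 2.78 * 21.4
Qs = 664.23 kN


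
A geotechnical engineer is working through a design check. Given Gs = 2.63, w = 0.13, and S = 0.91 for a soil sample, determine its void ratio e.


Result: 0.3757

Derivation:
Using the relation e = Gs * w / S
e = 2.63 * 0.13 / 0.91
e = 0.3757


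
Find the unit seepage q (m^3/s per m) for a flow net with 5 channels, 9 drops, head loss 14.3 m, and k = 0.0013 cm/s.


Result: 0.0001033 m^3/s per m

Derivation:
Convert k to m/s for unit consistency with H:
k = 0.0013 cm/s = 0.0013 / 100 m/s = 1.3e-05 m/s
Using q = k * H * Nf / Nd
Nf / Nd = 5 / 9 = 0.5556
q = 1.3e-05 * 14.3 * 0.5556
q = 0.0001033 m^3/s per m


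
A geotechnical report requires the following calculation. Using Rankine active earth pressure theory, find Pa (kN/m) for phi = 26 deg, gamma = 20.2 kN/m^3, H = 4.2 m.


Compute active earth pressure coefficient:
Ka = tan^2(45 - phi/2) = tan^2(32.0) = 0.390462
Compute active force:
Pa = 0.5 * Ka * gamma * H^2
Pa = 0.5 * 0.390462 * 20.2 * 4.2^2
Pa = 69.57 kN/m


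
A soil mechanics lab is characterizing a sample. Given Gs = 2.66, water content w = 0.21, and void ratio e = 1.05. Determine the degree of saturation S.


Using S = Gs * w / e
S = 2.66 * 0.21 / 1.05
S = 0.532


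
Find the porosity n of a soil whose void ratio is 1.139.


Using the relation n = e / (1 + e)
n = 1.139 / (1 + 1.139)
n = 1.139 / 2.139
n = 0.5325


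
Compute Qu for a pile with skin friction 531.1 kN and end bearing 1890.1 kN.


Using Qu = Qf + Qb
Qu = 531.1 + 1890.1
Qu = 2421.2 kN


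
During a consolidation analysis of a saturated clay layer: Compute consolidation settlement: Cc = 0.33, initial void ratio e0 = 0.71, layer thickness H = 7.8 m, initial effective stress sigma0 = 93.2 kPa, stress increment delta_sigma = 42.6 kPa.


Using Sc = Cc * H / (1 + e0) * log10((sigma0 + delta_sigma) / sigma0)
Stress ratio = (93.2 + 42.6) / 93.2 = 1.45708
log10(1.45708) = 0.163484
Cc * H / (1 + e0) = 0.33 * 7.8 / (1 + 0.71) = 1.50526
Sc = 1.50526 * 0.163484
Sc = 0.2461 m


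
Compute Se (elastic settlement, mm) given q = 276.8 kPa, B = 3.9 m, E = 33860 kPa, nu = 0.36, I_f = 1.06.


Using Se = q * B * (1 - nu^2) * I_f / E
1 - nu^2 = 1 - 0.36^2 = 0.8704
Se = 276.8 * 3.9 * 0.8704 * 1.06 / 33860
Se = 0.029415 m
Convert to mm: Se = 0.029415 * 1000 = 29.415 mm


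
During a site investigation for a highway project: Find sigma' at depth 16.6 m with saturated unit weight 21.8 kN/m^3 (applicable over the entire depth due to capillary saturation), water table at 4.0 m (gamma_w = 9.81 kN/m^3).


Result: 238.27 kPa

Derivation:
Total stress = gamma_sat * depth
sigma = 21.8 * 16.6 = 361.88 kPa
Pore water pressure u = gamma_w * (depth - d_wt)
u = 9.81 * (16.6 - 4.0) = 123.606 kPa
Effective stress = sigma - u
sigma' = 361.88 - 123.606 = 238.27 kPa


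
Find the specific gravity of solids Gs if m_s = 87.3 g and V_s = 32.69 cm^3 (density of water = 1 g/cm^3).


Using Gs = m_s / (V_s * rho_w)
Since rho_w = 1 g/cm^3:
Gs = 87.3 / 32.69
Gs = 2.671


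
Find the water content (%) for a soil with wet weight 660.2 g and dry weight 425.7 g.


Using w = (m_wet - m_dry) / m_dry * 100
m_wet - m_dry = 660.2 - 425.7 = 234.5 g
w = 234.5 / 425.7 * 100
w = 55.09 %


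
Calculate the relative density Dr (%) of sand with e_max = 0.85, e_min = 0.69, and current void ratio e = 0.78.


Using Dr = (e_max - e) / (e_max - e_min) * 100
e_max - e = 0.85 - 0.78 = 0.07
e_max - e_min = 0.85 - 0.69 = 0.16
Dr = 0.07 / 0.16 * 100
Dr = 43.75 %


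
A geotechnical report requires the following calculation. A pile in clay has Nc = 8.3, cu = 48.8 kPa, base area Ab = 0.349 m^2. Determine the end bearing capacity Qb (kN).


Using Qb = Nc * cu * Ab
Qb = 8.3 * 48.8 * 0.349
Qb = 141.36 kN


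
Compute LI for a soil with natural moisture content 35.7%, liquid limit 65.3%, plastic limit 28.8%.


Result: 0.189

Derivation:
First compute the plasticity index:
PI = LL - PL = 65.3 - 28.8 = 36.5
Then compute the liquidity index:
LI = (w - PL) / PI
LI = (35.7 - 28.8) / 36.5
LI = 0.189
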